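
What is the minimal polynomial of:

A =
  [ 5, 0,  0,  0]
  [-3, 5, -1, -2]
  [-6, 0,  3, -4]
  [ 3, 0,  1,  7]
x^2 - 10*x + 25

The characteristic polynomial is χ_A(x) = (x - 5)^4, so the eigenvalues are known. The minimal polynomial is
  m_A(x) = Π_λ (x − λ)^{k_λ}
where k_λ is the size of the *largest* Jordan block for λ (equivalently, the smallest k with (A − λI)^k v = 0 for every generalised eigenvector v of λ).

  λ = 5: largest Jordan block has size 2, contributing (x − 5)^2

So m_A(x) = (x - 5)^2 = x^2 - 10*x + 25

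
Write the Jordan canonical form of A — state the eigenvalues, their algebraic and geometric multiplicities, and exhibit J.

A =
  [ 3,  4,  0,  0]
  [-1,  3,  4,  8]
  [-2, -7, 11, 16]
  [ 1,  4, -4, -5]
J_3(3) ⊕ J_1(3)

The characteristic polynomial is
  det(x·I − A) = x^4 - 12*x^3 + 54*x^2 - 108*x + 81 = (x - 3)^4

Eigenvalues and multiplicities (the geometric multiplicity of λ is n − rank(A − λI), which equals the number of Jordan blocks for λ):
  λ = 3: algebraic multiplicity = 4, geometric multiplicity = 2

Determining the block sizes for each eigenvalue:
  λ = 3: with am = 4 and gm = 2, the partition is not yet determined (e.g. several partitions of 4 into 2 parts exist). Let N = A − (3)·I. Computing rank(N^1) = 2, rank(N^2) = 1, rank(N^3) = 0; the number of blocks of size ≥ j is rank(N^{j−1}) − rank(N^j), giving [2, 1, 1]. So we have 1 block(s) of size 3, 1 block(s) of size 1 → block sizes [3, 1]

Assembling the blocks gives a Jordan form
J =
  [3, 1, 0, 0]
  [0, 3, 1, 0]
  [0, 0, 3, 0]
  [0, 0, 0, 3]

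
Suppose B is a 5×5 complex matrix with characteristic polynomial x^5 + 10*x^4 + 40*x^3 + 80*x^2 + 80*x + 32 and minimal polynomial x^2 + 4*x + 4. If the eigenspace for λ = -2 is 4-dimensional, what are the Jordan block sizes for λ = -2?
Block sizes for λ = -2: [2, 1, 1, 1]

Step 1 — from the characteristic polynomial, algebraic multiplicity of λ = -2 is 5. From dim ker(B − (-2)·I) = 4, there are exactly 4 Jordan blocks for λ = -2.
Step 2 — from the minimal polynomial, the factor (x + 2)^2 tells us the largest block for λ = -2 has size 2.
Step 3 — with total size 5, 4 blocks, and largest block 2, the block sizes (in nonincreasing order) are [2, 1, 1, 1].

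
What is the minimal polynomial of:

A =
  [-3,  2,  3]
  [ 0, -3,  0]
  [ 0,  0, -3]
x^2 + 6*x + 9

The characteristic polynomial is χ_A(x) = (x + 3)^3, so the eigenvalues are known. The minimal polynomial is
  m_A(x) = Π_λ (x − λ)^{k_λ}
where k_λ is the size of the *largest* Jordan block for λ (equivalently, the smallest k with (A − λI)^k v = 0 for every generalised eigenvector v of λ).

  λ = -3: largest Jordan block has size 2, contributing (x + 3)^2

So m_A(x) = (x + 3)^2 = x^2 + 6*x + 9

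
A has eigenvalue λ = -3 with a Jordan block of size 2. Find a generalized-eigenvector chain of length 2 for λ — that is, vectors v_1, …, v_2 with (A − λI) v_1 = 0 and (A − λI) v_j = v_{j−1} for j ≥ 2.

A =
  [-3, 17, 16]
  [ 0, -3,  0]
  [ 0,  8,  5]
A Jordan chain for λ = -3 of length 2:
v_1 = (1, 0, 0)ᵀ
v_2 = (0, 1, -1)ᵀ

Let N = A − (-3)·I. We want v_2 with N^2 v_2 = 0 but N^1 v_2 ≠ 0; then v_{j-1} := N · v_j for j = 2, …, 2.

Pick v_2 = (0, 1, -1)ᵀ.
Then v_1 = N · v_2 = (1, 0, 0)ᵀ.

Sanity check: (A − (-3)·I) v_1 = (0, 0, 0)ᵀ = 0. ✓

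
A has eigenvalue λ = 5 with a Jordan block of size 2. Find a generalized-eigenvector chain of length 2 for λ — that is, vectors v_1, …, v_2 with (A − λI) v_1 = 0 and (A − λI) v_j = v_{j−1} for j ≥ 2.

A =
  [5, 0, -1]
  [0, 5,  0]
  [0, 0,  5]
A Jordan chain for λ = 5 of length 2:
v_1 = (-1, 0, 0)ᵀ
v_2 = (0, 0, 1)ᵀ

Let N = A − (5)·I. We want v_2 with N^2 v_2 = 0 but N^1 v_2 ≠ 0; then v_{j-1} := N · v_j for j = 2, …, 2.

Pick v_2 = (0, 0, 1)ᵀ.
Then v_1 = N · v_2 = (-1, 0, 0)ᵀ.

Sanity check: (A − (5)·I) v_1 = (0, 0, 0)ᵀ = 0. ✓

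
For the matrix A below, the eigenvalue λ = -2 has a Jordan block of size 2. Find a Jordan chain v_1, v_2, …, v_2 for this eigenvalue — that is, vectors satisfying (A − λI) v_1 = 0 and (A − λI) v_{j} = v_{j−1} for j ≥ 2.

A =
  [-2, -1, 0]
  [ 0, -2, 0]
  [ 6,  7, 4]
A Jordan chain for λ = -2 of length 2:
v_1 = (1, 0, -1)ᵀ
v_2 = (1, -1, 0)ᵀ

Let N = A − (-2)·I. We want v_2 with N^2 v_2 = 0 but N^1 v_2 ≠ 0; then v_{j-1} := N · v_j for j = 2, …, 2.

Pick v_2 = (1, -1, 0)ᵀ.
Then v_1 = N · v_2 = (1, 0, -1)ᵀ.

Sanity check: (A − (-2)·I) v_1 = (0, 0, 0)ᵀ = 0. ✓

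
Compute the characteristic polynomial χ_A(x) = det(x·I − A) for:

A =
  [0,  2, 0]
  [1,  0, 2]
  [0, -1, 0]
x^3

Expanding det(x·I − A) (e.g. by cofactor expansion or by noting that A is similar to its Jordan form J, which has the same characteristic polynomial as A) gives
  χ_A(x) = x^3
which factors as x^3. The eigenvalues (with algebraic multiplicities) are λ = 0 with multiplicity 3.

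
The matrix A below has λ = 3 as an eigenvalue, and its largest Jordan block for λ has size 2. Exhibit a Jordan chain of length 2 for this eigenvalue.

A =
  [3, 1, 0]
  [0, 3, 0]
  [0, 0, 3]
A Jordan chain for λ = 3 of length 2:
v_1 = (1, 0, 0)ᵀ
v_2 = (0, 1, 0)ᵀ

Let N = A − (3)·I. We want v_2 with N^2 v_2 = 0 but N^1 v_2 ≠ 0; then v_{j-1} := N · v_j for j = 2, …, 2.

Pick v_2 = (0, 1, 0)ᵀ.
Then v_1 = N · v_2 = (1, 0, 0)ᵀ.

Sanity check: (A − (3)·I) v_1 = (0, 0, 0)ᵀ = 0. ✓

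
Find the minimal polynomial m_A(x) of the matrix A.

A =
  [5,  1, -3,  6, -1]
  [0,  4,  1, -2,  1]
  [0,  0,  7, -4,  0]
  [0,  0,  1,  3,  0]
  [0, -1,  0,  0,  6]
x^3 - 15*x^2 + 75*x - 125

The characteristic polynomial is χ_A(x) = (x - 5)^5, so the eigenvalues are known. The minimal polynomial is
  m_A(x) = Π_λ (x − λ)^{k_λ}
where k_λ is the size of the *largest* Jordan block for λ (equivalently, the smallest k with (A − λI)^k v = 0 for every generalised eigenvector v of λ).

  λ = 5: largest Jordan block has size 3, contributing (x − 5)^3

So m_A(x) = (x - 5)^3 = x^3 - 15*x^2 + 75*x - 125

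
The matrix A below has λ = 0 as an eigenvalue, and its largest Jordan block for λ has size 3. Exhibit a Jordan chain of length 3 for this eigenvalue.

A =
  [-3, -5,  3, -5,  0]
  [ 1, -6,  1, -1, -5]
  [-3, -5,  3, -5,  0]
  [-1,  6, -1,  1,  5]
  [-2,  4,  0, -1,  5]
A Jordan chain for λ = 0 of length 3:
v_1 = (0, -1, 0, 1, 1)ᵀ
v_2 = (-3, 1, -3, -1, -2)ᵀ
v_3 = (1, 0, 0, 0, 0)ᵀ

Let N = A − (0)·I. We want v_3 with N^3 v_3 = 0 but N^2 v_3 ≠ 0; then v_{j-1} := N · v_j for j = 3, …, 2.

Pick v_3 = (1, 0, 0, 0, 0)ᵀ.
Then v_2 = N · v_3 = (-3, 1, -3, -1, -2)ᵀ.
Then v_1 = N · v_2 = (0, -1, 0, 1, 1)ᵀ.

Sanity check: (A − (0)·I) v_1 = (0, 0, 0, 0, 0)ᵀ = 0. ✓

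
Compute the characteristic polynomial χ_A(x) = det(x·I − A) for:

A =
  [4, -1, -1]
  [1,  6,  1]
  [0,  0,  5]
x^3 - 15*x^2 + 75*x - 125

Expanding det(x·I − A) (e.g. by cofactor expansion or by noting that A is similar to its Jordan form J, which has the same characteristic polynomial as A) gives
  χ_A(x) = x^3 - 15*x^2 + 75*x - 125
which factors as (x - 5)^3. The eigenvalues (with algebraic multiplicities) are λ = 5 with multiplicity 3.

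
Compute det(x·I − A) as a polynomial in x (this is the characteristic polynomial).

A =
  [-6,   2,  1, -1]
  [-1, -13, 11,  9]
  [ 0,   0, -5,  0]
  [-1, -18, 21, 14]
x^4 + 10*x^3 - 250*x - 625

Expanding det(x·I − A) (e.g. by cofactor expansion or by noting that A is similar to its Jordan form J, which has the same characteristic polynomial as A) gives
  χ_A(x) = x^4 + 10*x^3 - 250*x - 625
which factors as (x - 5)*(x + 5)^3. The eigenvalues (with algebraic multiplicities) are λ = -5 with multiplicity 3, λ = 5 with multiplicity 1.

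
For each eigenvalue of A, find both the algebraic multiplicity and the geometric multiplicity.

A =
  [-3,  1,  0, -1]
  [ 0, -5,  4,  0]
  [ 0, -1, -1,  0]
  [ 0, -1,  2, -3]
λ = -3: alg = 4, geom = 2

Step 1 — factor the characteristic polynomial to read off the algebraic multiplicities:
  χ_A(x) = (x + 3)^4

Step 2 — compute geometric multiplicities via the rank-nullity identity g(λ) = n − rank(A − λI):
  rank(A − (-3)·I) = 2, so dim ker(A − (-3)·I) = n − 2 = 2

Summary:
  λ = -3: algebraic multiplicity = 4, geometric multiplicity = 2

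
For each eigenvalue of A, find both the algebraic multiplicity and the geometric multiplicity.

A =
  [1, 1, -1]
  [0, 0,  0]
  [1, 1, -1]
λ = 0: alg = 3, geom = 2

Step 1 — factor the characteristic polynomial to read off the algebraic multiplicities:
  χ_A(x) = x^3

Step 2 — compute geometric multiplicities via the rank-nullity identity g(λ) = n − rank(A − λI):
  rank(A − (0)·I) = 1, so dim ker(A − (0)·I) = n − 1 = 2

Summary:
  λ = 0: algebraic multiplicity = 3, geometric multiplicity = 2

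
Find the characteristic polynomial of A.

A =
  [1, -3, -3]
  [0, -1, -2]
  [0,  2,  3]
x^3 - 3*x^2 + 3*x - 1

Expanding det(x·I − A) (e.g. by cofactor expansion or by noting that A is similar to its Jordan form J, which has the same characteristic polynomial as A) gives
  χ_A(x) = x^3 - 3*x^2 + 3*x - 1
which factors as (x - 1)^3. The eigenvalues (with algebraic multiplicities) are λ = 1 with multiplicity 3.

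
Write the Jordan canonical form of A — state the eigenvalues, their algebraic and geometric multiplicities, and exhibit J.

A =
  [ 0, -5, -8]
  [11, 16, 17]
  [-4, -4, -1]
J_3(5)

The characteristic polynomial is
  det(x·I − A) = x^3 - 15*x^2 + 75*x - 125 = (x - 5)^3

Eigenvalues and multiplicities (the geometric multiplicity of λ is n − rank(A − λI), which equals the number of Jordan blocks for λ):
  λ = 5: algebraic multiplicity = 3, geometric multiplicity = 1

Determining the block sizes for each eigenvalue:
  λ = 5: one block (gm = 1), so the single block has size am = 3 → block sizes [3]

Assembling the blocks gives a Jordan form
J =
  [5, 1, 0]
  [0, 5, 1]
  [0, 0, 5]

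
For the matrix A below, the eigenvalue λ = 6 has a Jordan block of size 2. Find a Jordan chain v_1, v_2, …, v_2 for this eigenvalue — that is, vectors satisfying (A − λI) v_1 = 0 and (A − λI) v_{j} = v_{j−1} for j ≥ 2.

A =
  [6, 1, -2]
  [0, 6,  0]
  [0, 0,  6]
A Jordan chain for λ = 6 of length 2:
v_1 = (1, 0, 0)ᵀ
v_2 = (0, 1, 0)ᵀ

Let N = A − (6)·I. We want v_2 with N^2 v_2 = 0 but N^1 v_2 ≠ 0; then v_{j-1} := N · v_j for j = 2, …, 2.

Pick v_2 = (0, 1, 0)ᵀ.
Then v_1 = N · v_2 = (1, 0, 0)ᵀ.

Sanity check: (A − (6)·I) v_1 = (0, 0, 0)ᵀ = 0. ✓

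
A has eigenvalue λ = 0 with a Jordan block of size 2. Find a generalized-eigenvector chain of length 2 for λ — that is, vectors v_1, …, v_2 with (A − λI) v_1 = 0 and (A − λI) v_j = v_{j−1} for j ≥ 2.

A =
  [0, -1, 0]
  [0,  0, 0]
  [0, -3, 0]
A Jordan chain for λ = 0 of length 2:
v_1 = (-1, 0, -3)ᵀ
v_2 = (0, 1, 0)ᵀ

Let N = A − (0)·I. We want v_2 with N^2 v_2 = 0 but N^1 v_2 ≠ 0; then v_{j-1} := N · v_j for j = 2, …, 2.

Pick v_2 = (0, 1, 0)ᵀ.
Then v_1 = N · v_2 = (-1, 0, -3)ᵀ.

Sanity check: (A − (0)·I) v_1 = (0, 0, 0)ᵀ = 0. ✓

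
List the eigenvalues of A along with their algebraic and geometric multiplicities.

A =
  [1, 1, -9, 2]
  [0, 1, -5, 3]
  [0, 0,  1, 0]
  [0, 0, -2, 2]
λ = 1: alg = 3, geom = 1; λ = 2: alg = 1, geom = 1

Step 1 — factor the characteristic polynomial to read off the algebraic multiplicities:
  χ_A(x) = (x - 2)*(x - 1)^3

Step 2 — compute geometric multiplicities via the rank-nullity identity g(λ) = n − rank(A − λI):
  rank(A − (1)·I) = 3, so dim ker(A − (1)·I) = n − 3 = 1
  rank(A − (2)·I) = 3, so dim ker(A − (2)·I) = n − 3 = 1

Summary:
  λ = 1: algebraic multiplicity = 3, geometric multiplicity = 1
  λ = 2: algebraic multiplicity = 1, geometric multiplicity = 1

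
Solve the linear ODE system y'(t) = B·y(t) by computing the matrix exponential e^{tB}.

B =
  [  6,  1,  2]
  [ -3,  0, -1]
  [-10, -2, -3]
e^{tB} =
  [t^2*exp(t) + 5*t*exp(t) + exp(t), t*exp(t), t^2*exp(t)/2 + 2*t*exp(t)]
  [-t^2*exp(t) - 3*t*exp(t), -t*exp(t) + exp(t), -t^2*exp(t)/2 - t*exp(t)]
  [-2*t^2*exp(t) - 10*t*exp(t), -2*t*exp(t), -t^2*exp(t) - 4*t*exp(t) + exp(t)]

Strategy: write B = P · J · P⁻¹ where J is a Jordan canonical form, so e^{tB} = P · e^{tJ} · P⁻¹, and e^{tJ} can be computed block-by-block.

B has Jordan form
J =
  [1, 1, 0]
  [0, 1, 1]
  [0, 0, 1]
(up to reordering of blocks).

Per-block formulas:
  For a 3×3 Jordan block J_3(1): exp(t · J_3(1)) = e^(1t)·(I + t·N + (t^2/2)·N^2), where N is the 3×3 nilpotent shift.

After assembling e^{tJ} and conjugating by P, we get:

e^{tB} =
  [t^2*exp(t) + 5*t*exp(t) + exp(t), t*exp(t), t^2*exp(t)/2 + 2*t*exp(t)]
  [-t^2*exp(t) - 3*t*exp(t), -t*exp(t) + exp(t), -t^2*exp(t)/2 - t*exp(t)]
  [-2*t^2*exp(t) - 10*t*exp(t), -2*t*exp(t), -t^2*exp(t) - 4*t*exp(t) + exp(t)]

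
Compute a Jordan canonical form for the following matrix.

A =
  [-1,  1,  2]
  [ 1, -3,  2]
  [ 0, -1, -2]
J_3(-2)

The characteristic polynomial is
  det(x·I − A) = x^3 + 6*x^2 + 12*x + 8 = (x + 2)^3

Eigenvalues and multiplicities (the geometric multiplicity of λ is n − rank(A − λI), which equals the number of Jordan blocks for λ):
  λ = -2: algebraic multiplicity = 3, geometric multiplicity = 1

Determining the block sizes for each eigenvalue:
  λ = -2: one block (gm = 1), so the single block has size am = 3 → block sizes [3]

Assembling the blocks gives a Jordan form
J =
  [-2,  1,  0]
  [ 0, -2,  1]
  [ 0,  0, -2]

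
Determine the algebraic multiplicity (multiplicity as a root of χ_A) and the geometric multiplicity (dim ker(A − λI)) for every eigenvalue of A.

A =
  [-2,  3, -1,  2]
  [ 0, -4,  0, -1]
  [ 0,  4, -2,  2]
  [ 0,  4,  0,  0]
λ = -2: alg = 4, geom = 2

Step 1 — factor the characteristic polynomial to read off the algebraic multiplicities:
  χ_A(x) = (x + 2)^4

Step 2 — compute geometric multiplicities via the rank-nullity identity g(λ) = n − rank(A − λI):
  rank(A − (-2)·I) = 2, so dim ker(A − (-2)·I) = n − 2 = 2

Summary:
  λ = -2: algebraic multiplicity = 4, geometric multiplicity = 2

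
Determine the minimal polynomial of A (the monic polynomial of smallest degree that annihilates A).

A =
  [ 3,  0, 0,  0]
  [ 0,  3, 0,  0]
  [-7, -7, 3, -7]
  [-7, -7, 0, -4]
x^2 + x - 12

The characteristic polynomial is χ_A(x) = (x - 3)^3*(x + 4), so the eigenvalues are known. The minimal polynomial is
  m_A(x) = Π_λ (x − λ)^{k_λ}
where k_λ is the size of the *largest* Jordan block for λ (equivalently, the smallest k with (A − λI)^k v = 0 for every generalised eigenvector v of λ).

  λ = -4: largest Jordan block has size 1, contributing (x + 4)
  λ = 3: largest Jordan block has size 1, contributing (x − 3)

So m_A(x) = (x - 3)*(x + 4) = x^2 + x - 12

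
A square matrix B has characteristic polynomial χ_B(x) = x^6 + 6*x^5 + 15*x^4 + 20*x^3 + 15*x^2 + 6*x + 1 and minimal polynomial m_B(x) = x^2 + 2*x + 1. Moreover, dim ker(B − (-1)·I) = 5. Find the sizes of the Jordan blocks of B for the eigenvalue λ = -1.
Block sizes for λ = -1: [2, 1, 1, 1, 1]

Step 1 — from the characteristic polynomial, algebraic multiplicity of λ = -1 is 6. From dim ker(B − (-1)·I) = 5, there are exactly 5 Jordan blocks for λ = -1.
Step 2 — from the minimal polynomial, the factor (x + 1)^2 tells us the largest block for λ = -1 has size 2.
Step 3 — with total size 6, 5 blocks, and largest block 2, the block sizes (in nonincreasing order) are [2, 1, 1, 1, 1].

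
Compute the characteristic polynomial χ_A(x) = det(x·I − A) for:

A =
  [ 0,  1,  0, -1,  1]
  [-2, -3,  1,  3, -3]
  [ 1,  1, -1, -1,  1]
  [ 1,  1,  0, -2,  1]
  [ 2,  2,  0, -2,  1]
x^5 + 5*x^4 + 10*x^3 + 10*x^2 + 5*x + 1

Expanding det(x·I − A) (e.g. by cofactor expansion or by noting that A is similar to its Jordan form J, which has the same characteristic polynomial as A) gives
  χ_A(x) = x^5 + 5*x^4 + 10*x^3 + 10*x^2 + 5*x + 1
which factors as (x + 1)^5. The eigenvalues (with algebraic multiplicities) are λ = -1 with multiplicity 5.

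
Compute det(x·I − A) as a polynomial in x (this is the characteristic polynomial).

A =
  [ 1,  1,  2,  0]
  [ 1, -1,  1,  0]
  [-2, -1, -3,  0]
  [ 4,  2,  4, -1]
x^4 + 4*x^3 + 6*x^2 + 4*x + 1

Expanding det(x·I − A) (e.g. by cofactor expansion or by noting that A is similar to its Jordan form J, which has the same characteristic polynomial as A) gives
  χ_A(x) = x^4 + 4*x^3 + 6*x^2 + 4*x + 1
which factors as (x + 1)^4. The eigenvalues (with algebraic multiplicities) are λ = -1 with multiplicity 4.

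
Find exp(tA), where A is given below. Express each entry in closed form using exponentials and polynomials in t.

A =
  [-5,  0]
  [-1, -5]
e^{tA} =
  [exp(-5*t), 0]
  [-t*exp(-5*t), exp(-5*t)]

Strategy: write A = P · J · P⁻¹ where J is a Jordan canonical form, so e^{tA} = P · e^{tJ} · P⁻¹, and e^{tJ} can be computed block-by-block.

A has Jordan form
J =
  [-5,  1]
  [ 0, -5]
(up to reordering of blocks).

Per-block formulas:
  For a 2×2 Jordan block J_2(-5): exp(t · J_2(-5)) = e^(-5t)·(I + t·N), where N is the 2×2 nilpotent shift.

After assembling e^{tJ} and conjugating by P, we get:

e^{tA} =
  [exp(-5*t), 0]
  [-t*exp(-5*t), exp(-5*t)]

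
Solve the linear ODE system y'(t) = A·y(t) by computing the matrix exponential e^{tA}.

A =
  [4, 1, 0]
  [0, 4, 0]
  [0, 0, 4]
e^{tA} =
  [exp(4*t), t*exp(4*t), 0]
  [0, exp(4*t), 0]
  [0, 0, exp(4*t)]

Strategy: write A = P · J · P⁻¹ where J is a Jordan canonical form, so e^{tA} = P · e^{tJ} · P⁻¹, and e^{tJ} can be computed block-by-block.

A has Jordan form
J =
  [4, 1, 0]
  [0, 4, 0]
  [0, 0, 4]
(up to reordering of blocks).

Per-block formulas:
  For a 2×2 Jordan block J_2(4): exp(t · J_2(4)) = e^(4t)·(I + t·N), where N is the 2×2 nilpotent shift.
  For a 1×1 block at λ = 4: exp(t · [4]) = [e^(4t)].

After assembling e^{tJ} and conjugating by P, we get:

e^{tA} =
  [exp(4*t), t*exp(4*t), 0]
  [0, exp(4*t), 0]
  [0, 0, exp(4*t)]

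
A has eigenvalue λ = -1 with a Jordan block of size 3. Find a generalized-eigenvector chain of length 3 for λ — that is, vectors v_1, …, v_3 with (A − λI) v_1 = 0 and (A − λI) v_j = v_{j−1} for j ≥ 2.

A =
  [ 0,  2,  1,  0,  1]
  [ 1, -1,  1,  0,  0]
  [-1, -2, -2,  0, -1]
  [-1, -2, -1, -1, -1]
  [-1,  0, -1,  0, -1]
A Jordan chain for λ = -1 of length 3:
v_1 = (1, 0, -1, -1, 0)ᵀ
v_2 = (1, 1, -1, -1, -1)ᵀ
v_3 = (1, 0, 0, 0, 0)ᵀ

Let N = A − (-1)·I. We want v_3 with N^3 v_3 = 0 but N^2 v_3 ≠ 0; then v_{j-1} := N · v_j for j = 3, …, 2.

Pick v_3 = (1, 0, 0, 0, 0)ᵀ.
Then v_2 = N · v_3 = (1, 1, -1, -1, -1)ᵀ.
Then v_1 = N · v_2 = (1, 0, -1, -1, 0)ᵀ.

Sanity check: (A − (-1)·I) v_1 = (0, 0, 0, 0, 0)ᵀ = 0. ✓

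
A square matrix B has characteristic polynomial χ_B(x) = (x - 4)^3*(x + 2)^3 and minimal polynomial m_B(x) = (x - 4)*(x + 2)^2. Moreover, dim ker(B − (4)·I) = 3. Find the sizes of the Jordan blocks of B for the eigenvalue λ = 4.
Block sizes for λ = 4: [1, 1, 1]

Step 1 — from the characteristic polynomial, algebraic multiplicity of λ = 4 is 3. From dim ker(B − (4)·I) = 3, there are exactly 3 Jordan blocks for λ = 4.
Step 2 — from the minimal polynomial, the factor (x − 4) tells us the largest block for λ = 4 has size 1.
Step 3 — with total size 3, 3 blocks, and largest block 1, the block sizes (in nonincreasing order) are [1, 1, 1].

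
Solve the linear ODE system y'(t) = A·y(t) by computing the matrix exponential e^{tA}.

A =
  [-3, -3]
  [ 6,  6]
e^{tA} =
  [2 - exp(3*t), 1 - exp(3*t)]
  [2*exp(3*t) - 2, 2*exp(3*t) - 1]

Strategy: write A = P · J · P⁻¹ where J is a Jordan canonical form, so e^{tA} = P · e^{tJ} · P⁻¹, and e^{tJ} can be computed block-by-block.

A has Jordan form
J =
  [0, 0]
  [0, 3]
(up to reordering of blocks).

Per-block formulas:
  For a 1×1 block at λ = 3: exp(t · [3]) = [e^(3t)].
  For a 1×1 block at λ = 0: exp(t · [0]) = [e^(0t)].

After assembling e^{tJ} and conjugating by P, we get:

e^{tA} =
  [2 - exp(3*t), 1 - exp(3*t)]
  [2*exp(3*t) - 2, 2*exp(3*t) - 1]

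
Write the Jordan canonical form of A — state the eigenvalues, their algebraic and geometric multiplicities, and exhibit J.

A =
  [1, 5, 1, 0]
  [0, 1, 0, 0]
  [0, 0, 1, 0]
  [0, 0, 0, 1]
J_2(1) ⊕ J_1(1) ⊕ J_1(1)

The characteristic polynomial is
  det(x·I − A) = x^4 - 4*x^3 + 6*x^2 - 4*x + 1 = (x - 1)^4

Eigenvalues and multiplicities (the geometric multiplicity of λ is n − rank(A − λI), which equals the number of Jordan blocks for λ):
  λ = 1: algebraic multiplicity = 4, geometric multiplicity = 3

Determining the block sizes for each eigenvalue:
  λ = 1: 3 blocks summing to 4 forces exactly one block of size 2 and the rest size 1 → block sizes [2, 1, 1]

Assembling the blocks gives a Jordan form
J =
  [1, 1, 0, 0]
  [0, 1, 0, 0]
  [0, 0, 1, 0]
  [0, 0, 0, 1]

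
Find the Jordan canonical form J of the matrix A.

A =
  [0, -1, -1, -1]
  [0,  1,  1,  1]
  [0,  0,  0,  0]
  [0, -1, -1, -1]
J_2(0) ⊕ J_1(0) ⊕ J_1(0)

The characteristic polynomial is
  det(x·I − A) = x^4

Eigenvalues and multiplicities (the geometric multiplicity of λ is n − rank(A − λI), which equals the number of Jordan blocks for λ):
  λ = 0: algebraic multiplicity = 4, geometric multiplicity = 3

Determining the block sizes for each eigenvalue:
  λ = 0: 3 blocks summing to 4 forces exactly one block of size 2 and the rest size 1 → block sizes [2, 1, 1]

Assembling the blocks gives a Jordan form
J =
  [0, 1, 0, 0]
  [0, 0, 0, 0]
  [0, 0, 0, 0]
  [0, 0, 0, 0]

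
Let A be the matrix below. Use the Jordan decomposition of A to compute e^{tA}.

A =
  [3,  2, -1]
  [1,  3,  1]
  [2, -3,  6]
e^{tA} =
  [t^2*exp(4*t)/2 - t*exp(4*t) + exp(4*t), -t^2*exp(4*t)/2 + 2*t*exp(4*t), t^2*exp(4*t)/2 - t*exp(4*t)]
  [t*exp(4*t), -t*exp(4*t) + exp(4*t), t*exp(4*t)]
  [-t^2*exp(4*t)/2 + 2*t*exp(4*t), t^2*exp(4*t)/2 - 3*t*exp(4*t), -t^2*exp(4*t)/2 + 2*t*exp(4*t) + exp(4*t)]

Strategy: write A = P · J · P⁻¹ where J is a Jordan canonical form, so e^{tA} = P · e^{tJ} · P⁻¹, and e^{tJ} can be computed block-by-block.

A has Jordan form
J =
  [4, 1, 0]
  [0, 4, 1]
  [0, 0, 4]
(up to reordering of blocks).

Per-block formulas:
  For a 3×3 Jordan block J_3(4): exp(t · J_3(4)) = e^(4t)·(I + t·N + (t^2/2)·N^2), where N is the 3×3 nilpotent shift.

After assembling e^{tJ} and conjugating by P, we get:

e^{tA} =
  [t^2*exp(4*t)/2 - t*exp(4*t) + exp(4*t), -t^2*exp(4*t)/2 + 2*t*exp(4*t), t^2*exp(4*t)/2 - t*exp(4*t)]
  [t*exp(4*t), -t*exp(4*t) + exp(4*t), t*exp(4*t)]
  [-t^2*exp(4*t)/2 + 2*t*exp(4*t), t^2*exp(4*t)/2 - 3*t*exp(4*t), -t^2*exp(4*t)/2 + 2*t*exp(4*t) + exp(4*t)]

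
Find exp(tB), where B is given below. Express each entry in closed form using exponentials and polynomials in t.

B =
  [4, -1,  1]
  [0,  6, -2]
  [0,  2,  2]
e^{tB} =
  [exp(4*t), -t*exp(4*t), t*exp(4*t)]
  [0, 2*t*exp(4*t) + exp(4*t), -2*t*exp(4*t)]
  [0, 2*t*exp(4*t), -2*t*exp(4*t) + exp(4*t)]

Strategy: write B = P · J · P⁻¹ where J is a Jordan canonical form, so e^{tB} = P · e^{tJ} · P⁻¹, and e^{tJ} can be computed block-by-block.

B has Jordan form
J =
  [4, 1, 0]
  [0, 4, 0]
  [0, 0, 4]
(up to reordering of blocks).

Per-block formulas:
  For a 2×2 Jordan block J_2(4): exp(t · J_2(4)) = e^(4t)·(I + t·N), where N is the 2×2 nilpotent shift.
  For a 1×1 block at λ = 4: exp(t · [4]) = [e^(4t)].

After assembling e^{tJ} and conjugating by P, we get:

e^{tB} =
  [exp(4*t), -t*exp(4*t), t*exp(4*t)]
  [0, 2*t*exp(4*t) + exp(4*t), -2*t*exp(4*t)]
  [0, 2*t*exp(4*t), -2*t*exp(4*t) + exp(4*t)]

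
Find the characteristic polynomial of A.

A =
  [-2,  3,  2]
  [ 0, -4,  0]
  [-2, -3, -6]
x^3 + 12*x^2 + 48*x + 64

Expanding det(x·I − A) (e.g. by cofactor expansion or by noting that A is similar to its Jordan form J, which has the same characteristic polynomial as A) gives
  χ_A(x) = x^3 + 12*x^2 + 48*x + 64
which factors as (x + 4)^3. The eigenvalues (with algebraic multiplicities) are λ = -4 with multiplicity 3.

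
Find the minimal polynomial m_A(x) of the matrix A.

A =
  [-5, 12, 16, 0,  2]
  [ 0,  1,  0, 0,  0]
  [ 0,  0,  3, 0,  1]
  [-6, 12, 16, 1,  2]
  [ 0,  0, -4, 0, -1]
x^3 + 3*x^2 - 9*x + 5

The characteristic polynomial is χ_A(x) = (x - 1)^4*(x + 5), so the eigenvalues are known. The minimal polynomial is
  m_A(x) = Π_λ (x − λ)^{k_λ}
where k_λ is the size of the *largest* Jordan block for λ (equivalently, the smallest k with (A − λI)^k v = 0 for every generalised eigenvector v of λ).

  λ = -5: largest Jordan block has size 1, contributing (x + 5)
  λ = 1: largest Jordan block has size 2, contributing (x − 1)^2

So m_A(x) = (x - 1)^2*(x + 5) = x^3 + 3*x^2 - 9*x + 5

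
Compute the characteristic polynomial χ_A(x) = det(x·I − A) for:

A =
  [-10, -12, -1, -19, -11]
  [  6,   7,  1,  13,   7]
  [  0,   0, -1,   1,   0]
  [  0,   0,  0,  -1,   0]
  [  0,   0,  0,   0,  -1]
x^5 + 6*x^4 + 14*x^3 + 16*x^2 + 9*x + 2

Expanding det(x·I − A) (e.g. by cofactor expansion or by noting that A is similar to its Jordan form J, which has the same characteristic polynomial as A) gives
  χ_A(x) = x^5 + 6*x^4 + 14*x^3 + 16*x^2 + 9*x + 2
which factors as (x + 1)^4*(x + 2). The eigenvalues (with algebraic multiplicities) are λ = -2 with multiplicity 1, λ = -1 with multiplicity 4.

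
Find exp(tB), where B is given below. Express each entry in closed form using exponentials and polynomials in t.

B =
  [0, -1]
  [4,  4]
e^{tB} =
  [-2*t*exp(2*t) + exp(2*t), -t*exp(2*t)]
  [4*t*exp(2*t), 2*t*exp(2*t) + exp(2*t)]

Strategy: write B = P · J · P⁻¹ where J is a Jordan canonical form, so e^{tB} = P · e^{tJ} · P⁻¹, and e^{tJ} can be computed block-by-block.

B has Jordan form
J =
  [2, 1]
  [0, 2]
(up to reordering of blocks).

Per-block formulas:
  For a 2×2 Jordan block J_2(2): exp(t · J_2(2)) = e^(2t)·(I + t·N), where N is the 2×2 nilpotent shift.

After assembling e^{tJ} and conjugating by P, we get:

e^{tB} =
  [-2*t*exp(2*t) + exp(2*t), -t*exp(2*t)]
  [4*t*exp(2*t), 2*t*exp(2*t) + exp(2*t)]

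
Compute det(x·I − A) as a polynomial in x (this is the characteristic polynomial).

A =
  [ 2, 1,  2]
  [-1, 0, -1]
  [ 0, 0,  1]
x^3 - 3*x^2 + 3*x - 1

Expanding det(x·I − A) (e.g. by cofactor expansion or by noting that A is similar to its Jordan form J, which has the same characteristic polynomial as A) gives
  χ_A(x) = x^3 - 3*x^2 + 3*x - 1
which factors as (x - 1)^3. The eigenvalues (with algebraic multiplicities) are λ = 1 with multiplicity 3.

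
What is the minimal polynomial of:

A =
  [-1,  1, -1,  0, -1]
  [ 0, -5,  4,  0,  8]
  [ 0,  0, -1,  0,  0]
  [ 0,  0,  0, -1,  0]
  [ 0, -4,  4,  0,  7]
x^3 - x^2 - 5*x - 3

The characteristic polynomial is χ_A(x) = (x - 3)*(x + 1)^4, so the eigenvalues are known. The minimal polynomial is
  m_A(x) = Π_λ (x − λ)^{k_λ}
where k_λ is the size of the *largest* Jordan block for λ (equivalently, the smallest k with (A − λI)^k v = 0 for every generalised eigenvector v of λ).

  λ = -1: largest Jordan block has size 2, contributing (x + 1)^2
  λ = 3: largest Jordan block has size 1, contributing (x − 3)

So m_A(x) = (x - 3)*(x + 1)^2 = x^3 - x^2 - 5*x - 3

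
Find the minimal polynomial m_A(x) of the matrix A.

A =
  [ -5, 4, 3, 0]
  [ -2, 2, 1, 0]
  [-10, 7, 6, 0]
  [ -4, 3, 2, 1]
x^3 - 3*x^2 + 3*x - 1

The characteristic polynomial is χ_A(x) = (x - 1)^4, so the eigenvalues are known. The minimal polynomial is
  m_A(x) = Π_λ (x − λ)^{k_λ}
where k_λ is the size of the *largest* Jordan block for λ (equivalently, the smallest k with (A − λI)^k v = 0 for every generalised eigenvector v of λ).

  λ = 1: largest Jordan block has size 3, contributing (x − 1)^3

So m_A(x) = (x - 1)^3 = x^3 - 3*x^2 + 3*x - 1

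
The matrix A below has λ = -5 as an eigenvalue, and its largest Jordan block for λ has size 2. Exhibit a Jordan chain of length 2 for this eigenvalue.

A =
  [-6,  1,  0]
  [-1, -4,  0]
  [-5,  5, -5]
A Jordan chain for λ = -5 of length 2:
v_1 = (-1, -1, -5)ᵀ
v_2 = (1, 0, 0)ᵀ

Let N = A − (-5)·I. We want v_2 with N^2 v_2 = 0 but N^1 v_2 ≠ 0; then v_{j-1} := N · v_j for j = 2, …, 2.

Pick v_2 = (1, 0, 0)ᵀ.
Then v_1 = N · v_2 = (-1, -1, -5)ᵀ.

Sanity check: (A − (-5)·I) v_1 = (0, 0, 0)ᵀ = 0. ✓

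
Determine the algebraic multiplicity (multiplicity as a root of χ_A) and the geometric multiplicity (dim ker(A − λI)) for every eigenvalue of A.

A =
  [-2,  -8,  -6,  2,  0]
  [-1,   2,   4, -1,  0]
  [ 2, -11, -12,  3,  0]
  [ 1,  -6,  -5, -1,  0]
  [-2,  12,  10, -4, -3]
λ = -4: alg = 1, geom = 1; λ = -3: alg = 4, geom = 2

Step 1 — factor the characteristic polynomial to read off the algebraic multiplicities:
  χ_A(x) = (x + 3)^4*(x + 4)

Step 2 — compute geometric multiplicities via the rank-nullity identity g(λ) = n − rank(A − λI):
  rank(A − (-4)·I) = 4, so dim ker(A − (-4)·I) = n − 4 = 1
  rank(A − (-3)·I) = 3, so dim ker(A − (-3)·I) = n − 3 = 2

Summary:
  λ = -4: algebraic multiplicity = 1, geometric multiplicity = 1
  λ = -3: algebraic multiplicity = 4, geometric multiplicity = 2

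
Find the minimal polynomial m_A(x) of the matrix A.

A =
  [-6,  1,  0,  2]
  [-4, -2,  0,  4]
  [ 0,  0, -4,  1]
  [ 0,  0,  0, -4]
x^2 + 8*x + 16

The characteristic polynomial is χ_A(x) = (x + 4)^4, so the eigenvalues are known. The minimal polynomial is
  m_A(x) = Π_λ (x − λ)^{k_λ}
where k_λ is the size of the *largest* Jordan block for λ (equivalently, the smallest k with (A − λI)^k v = 0 for every generalised eigenvector v of λ).

  λ = -4: largest Jordan block has size 2, contributing (x + 4)^2

So m_A(x) = (x + 4)^2 = x^2 + 8*x + 16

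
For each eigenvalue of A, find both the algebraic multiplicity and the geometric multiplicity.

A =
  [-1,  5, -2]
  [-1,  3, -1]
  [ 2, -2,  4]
λ = 2: alg = 3, geom = 1

Step 1 — factor the characteristic polynomial to read off the algebraic multiplicities:
  χ_A(x) = (x - 2)^3

Step 2 — compute geometric multiplicities via the rank-nullity identity g(λ) = n − rank(A − λI):
  rank(A − (2)·I) = 2, so dim ker(A − (2)·I) = n − 2 = 1

Summary:
  λ = 2: algebraic multiplicity = 3, geometric multiplicity = 1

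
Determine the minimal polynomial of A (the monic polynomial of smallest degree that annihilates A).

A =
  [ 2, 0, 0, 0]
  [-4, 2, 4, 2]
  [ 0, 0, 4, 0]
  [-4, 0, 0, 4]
x^2 - 6*x + 8

The characteristic polynomial is χ_A(x) = (x - 4)^2*(x - 2)^2, so the eigenvalues are known. The minimal polynomial is
  m_A(x) = Π_λ (x − λ)^{k_λ}
where k_λ is the size of the *largest* Jordan block for λ (equivalently, the smallest k with (A − λI)^k v = 0 for every generalised eigenvector v of λ).

  λ = 2: largest Jordan block has size 1, contributing (x − 2)
  λ = 4: largest Jordan block has size 1, contributing (x − 4)

So m_A(x) = (x - 4)*(x - 2) = x^2 - 6*x + 8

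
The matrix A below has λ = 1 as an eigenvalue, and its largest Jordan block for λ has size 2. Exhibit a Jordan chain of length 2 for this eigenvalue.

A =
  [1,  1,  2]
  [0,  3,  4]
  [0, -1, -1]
A Jordan chain for λ = 1 of length 2:
v_1 = (1, 2, -1)ᵀ
v_2 = (0, 1, 0)ᵀ

Let N = A − (1)·I. We want v_2 with N^2 v_2 = 0 but N^1 v_2 ≠ 0; then v_{j-1} := N · v_j for j = 2, …, 2.

Pick v_2 = (0, 1, 0)ᵀ.
Then v_1 = N · v_2 = (1, 2, -1)ᵀ.

Sanity check: (A − (1)·I) v_1 = (0, 0, 0)ᵀ = 0. ✓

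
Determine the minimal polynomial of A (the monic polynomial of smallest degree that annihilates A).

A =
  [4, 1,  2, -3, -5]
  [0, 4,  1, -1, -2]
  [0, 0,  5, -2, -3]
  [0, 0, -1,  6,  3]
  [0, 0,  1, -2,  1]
x^3 - 12*x^2 + 48*x - 64

The characteristic polynomial is χ_A(x) = (x - 4)^5, so the eigenvalues are known. The minimal polynomial is
  m_A(x) = Π_λ (x − λ)^{k_λ}
where k_λ is the size of the *largest* Jordan block for λ (equivalently, the smallest k with (A − λI)^k v = 0 for every generalised eigenvector v of λ).

  λ = 4: largest Jordan block has size 3, contributing (x − 4)^3

So m_A(x) = (x - 4)^3 = x^3 - 12*x^2 + 48*x - 64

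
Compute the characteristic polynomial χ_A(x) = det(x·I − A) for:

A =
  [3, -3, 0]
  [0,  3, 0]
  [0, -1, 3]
x^3 - 9*x^2 + 27*x - 27

Expanding det(x·I − A) (e.g. by cofactor expansion or by noting that A is similar to its Jordan form J, which has the same characteristic polynomial as A) gives
  χ_A(x) = x^3 - 9*x^2 + 27*x - 27
which factors as (x - 3)^3. The eigenvalues (with algebraic multiplicities) are λ = 3 with multiplicity 3.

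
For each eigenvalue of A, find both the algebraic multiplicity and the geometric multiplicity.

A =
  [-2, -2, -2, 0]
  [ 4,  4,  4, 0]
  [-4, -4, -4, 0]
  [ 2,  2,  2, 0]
λ = -2: alg = 1, geom = 1; λ = 0: alg = 3, geom = 3

Step 1 — factor the characteristic polynomial to read off the algebraic multiplicities:
  χ_A(x) = x^3*(x + 2)

Step 2 — compute geometric multiplicities via the rank-nullity identity g(λ) = n − rank(A − λI):
  rank(A − (-2)·I) = 3, so dim ker(A − (-2)·I) = n − 3 = 1
  rank(A − (0)·I) = 1, so dim ker(A − (0)·I) = n − 1 = 3

Summary:
  λ = -2: algebraic multiplicity = 1, geometric multiplicity = 1
  λ = 0: algebraic multiplicity = 3, geometric multiplicity = 3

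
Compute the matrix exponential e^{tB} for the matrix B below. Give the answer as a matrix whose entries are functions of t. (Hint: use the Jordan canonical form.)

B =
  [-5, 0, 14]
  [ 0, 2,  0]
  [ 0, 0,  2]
e^{tB} =
  [exp(-5*t), 0, 2*exp(2*t) - 2*exp(-5*t)]
  [0, exp(2*t), 0]
  [0, 0, exp(2*t)]

Strategy: write B = P · J · P⁻¹ where J is a Jordan canonical form, so e^{tB} = P · e^{tJ} · P⁻¹, and e^{tJ} can be computed block-by-block.

B has Jordan form
J =
  [-5, 0, 0]
  [ 0, 2, 0]
  [ 0, 0, 2]
(up to reordering of blocks).

Per-block formulas:
  For a 1×1 block at λ = 2: exp(t · [2]) = [e^(2t)].
  For a 1×1 block at λ = -5: exp(t · [-5]) = [e^(-5t)].

After assembling e^{tJ} and conjugating by P, we get:

e^{tB} =
  [exp(-5*t), 0, 2*exp(2*t) - 2*exp(-5*t)]
  [0, exp(2*t), 0]
  [0, 0, exp(2*t)]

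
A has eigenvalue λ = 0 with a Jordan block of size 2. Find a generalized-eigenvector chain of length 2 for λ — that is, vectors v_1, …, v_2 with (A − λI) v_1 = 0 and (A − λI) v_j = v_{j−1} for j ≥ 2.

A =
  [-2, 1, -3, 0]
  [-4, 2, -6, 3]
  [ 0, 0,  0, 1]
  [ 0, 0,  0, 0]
A Jordan chain for λ = 0 of length 2:
v_1 = (-2, -4, 0, 0)ᵀ
v_2 = (1, 0, 0, 0)ᵀ

Let N = A − (0)·I. We want v_2 with N^2 v_2 = 0 but N^1 v_2 ≠ 0; then v_{j-1} := N · v_j for j = 2, …, 2.

Pick v_2 = (1, 0, 0, 0)ᵀ.
Then v_1 = N · v_2 = (-2, -4, 0, 0)ᵀ.

Sanity check: (A − (0)·I) v_1 = (0, 0, 0, 0)ᵀ = 0. ✓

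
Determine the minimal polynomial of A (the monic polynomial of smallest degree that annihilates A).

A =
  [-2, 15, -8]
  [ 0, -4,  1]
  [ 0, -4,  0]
x^3 + 6*x^2 + 12*x + 8

The characteristic polynomial is χ_A(x) = (x + 2)^3, so the eigenvalues are known. The minimal polynomial is
  m_A(x) = Π_λ (x − λ)^{k_λ}
where k_λ is the size of the *largest* Jordan block for λ (equivalently, the smallest k with (A − λI)^k v = 0 for every generalised eigenvector v of λ).

  λ = -2: largest Jordan block has size 3, contributing (x + 2)^3

So m_A(x) = (x + 2)^3 = x^3 + 6*x^2 + 12*x + 8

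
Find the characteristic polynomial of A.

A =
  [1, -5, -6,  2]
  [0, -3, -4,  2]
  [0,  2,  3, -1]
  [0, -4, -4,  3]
x^4 - 4*x^3 + 6*x^2 - 4*x + 1

Expanding det(x·I − A) (e.g. by cofactor expansion or by noting that A is similar to its Jordan form J, which has the same characteristic polynomial as A) gives
  χ_A(x) = x^4 - 4*x^3 + 6*x^2 - 4*x + 1
which factors as (x - 1)^4. The eigenvalues (with algebraic multiplicities) are λ = 1 with multiplicity 4.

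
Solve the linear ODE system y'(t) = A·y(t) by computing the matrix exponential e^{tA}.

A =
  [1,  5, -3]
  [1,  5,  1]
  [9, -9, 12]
e^{tA} =
  [3*t^2*exp(6*t)/2 - 5*t*exp(6*t) + exp(6*t), -3*t^2*exp(6*t)/2 + 5*t*exp(6*t), t^2*exp(6*t) - 3*t*exp(6*t)]
  [3*t^2*exp(6*t)/2 + t*exp(6*t), -3*t^2*exp(6*t)/2 - t*exp(6*t) + exp(6*t), t^2*exp(6*t) + t*exp(6*t)]
  [9*t*exp(6*t), -9*t*exp(6*t), 6*t*exp(6*t) + exp(6*t)]

Strategy: write A = P · J · P⁻¹ where J is a Jordan canonical form, so e^{tA} = P · e^{tJ} · P⁻¹, and e^{tJ} can be computed block-by-block.

A has Jordan form
J =
  [6, 1, 0]
  [0, 6, 1]
  [0, 0, 6]
(up to reordering of blocks).

Per-block formulas:
  For a 3×3 Jordan block J_3(6): exp(t · J_3(6)) = e^(6t)·(I + t·N + (t^2/2)·N^2), where N is the 3×3 nilpotent shift.

After assembling e^{tJ} and conjugating by P, we get:

e^{tA} =
  [3*t^2*exp(6*t)/2 - 5*t*exp(6*t) + exp(6*t), -3*t^2*exp(6*t)/2 + 5*t*exp(6*t), t^2*exp(6*t) - 3*t*exp(6*t)]
  [3*t^2*exp(6*t)/2 + t*exp(6*t), -3*t^2*exp(6*t)/2 - t*exp(6*t) + exp(6*t), t^2*exp(6*t) + t*exp(6*t)]
  [9*t*exp(6*t), -9*t*exp(6*t), 6*t*exp(6*t) + exp(6*t)]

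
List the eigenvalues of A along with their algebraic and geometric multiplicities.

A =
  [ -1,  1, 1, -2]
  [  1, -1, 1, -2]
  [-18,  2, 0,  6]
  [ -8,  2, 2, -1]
λ = -2: alg = 3, geom = 2; λ = 3: alg = 1, geom = 1

Step 1 — factor the characteristic polynomial to read off the algebraic multiplicities:
  χ_A(x) = (x - 3)*(x + 2)^3

Step 2 — compute geometric multiplicities via the rank-nullity identity g(λ) = n − rank(A − λI):
  rank(A − (-2)·I) = 2, so dim ker(A − (-2)·I) = n − 2 = 2
  rank(A − (3)·I) = 3, so dim ker(A − (3)·I) = n − 3 = 1

Summary:
  λ = -2: algebraic multiplicity = 3, geometric multiplicity = 2
  λ = 3: algebraic multiplicity = 1, geometric multiplicity = 1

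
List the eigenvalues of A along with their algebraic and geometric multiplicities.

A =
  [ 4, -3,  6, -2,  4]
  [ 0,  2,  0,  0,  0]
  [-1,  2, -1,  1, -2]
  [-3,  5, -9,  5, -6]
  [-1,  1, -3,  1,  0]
λ = 2: alg = 5, geom = 3

Step 1 — factor the characteristic polynomial to read off the algebraic multiplicities:
  χ_A(x) = (x - 2)^5

Step 2 — compute geometric multiplicities via the rank-nullity identity g(λ) = n − rank(A − λI):
  rank(A − (2)·I) = 2, so dim ker(A − (2)·I) = n − 2 = 3

Summary:
  λ = 2: algebraic multiplicity = 5, geometric multiplicity = 3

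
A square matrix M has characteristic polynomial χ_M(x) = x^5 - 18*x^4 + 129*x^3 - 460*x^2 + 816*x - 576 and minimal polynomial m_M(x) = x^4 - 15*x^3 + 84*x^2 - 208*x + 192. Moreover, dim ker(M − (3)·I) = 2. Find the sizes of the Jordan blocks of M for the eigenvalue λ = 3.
Block sizes for λ = 3: [1, 1]

Step 1 — from the characteristic polynomial, algebraic multiplicity of λ = 3 is 2. From dim ker(M − (3)·I) = 2, there are exactly 2 Jordan blocks for λ = 3.
Step 2 — from the minimal polynomial, the factor (x − 3) tells us the largest block for λ = 3 has size 1.
Step 3 — with total size 2, 2 blocks, and largest block 1, the block sizes (in nonincreasing order) are [1, 1].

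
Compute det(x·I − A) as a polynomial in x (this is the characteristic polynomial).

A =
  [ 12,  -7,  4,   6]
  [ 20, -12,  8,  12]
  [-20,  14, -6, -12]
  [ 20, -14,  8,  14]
x^4 - 8*x^3 + 24*x^2 - 32*x + 16

Expanding det(x·I − A) (e.g. by cofactor expansion or by noting that A is similar to its Jordan form J, which has the same characteristic polynomial as A) gives
  χ_A(x) = x^4 - 8*x^3 + 24*x^2 - 32*x + 16
which factors as (x - 2)^4. The eigenvalues (with algebraic multiplicities) are λ = 2 with multiplicity 4.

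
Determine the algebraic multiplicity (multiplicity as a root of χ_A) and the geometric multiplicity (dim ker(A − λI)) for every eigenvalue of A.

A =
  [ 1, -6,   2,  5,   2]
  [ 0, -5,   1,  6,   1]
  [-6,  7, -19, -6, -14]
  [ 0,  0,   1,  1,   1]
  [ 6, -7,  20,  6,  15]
λ = -5: alg = 2, geom = 1; λ = 1: alg = 3, geom = 1

Step 1 — factor the characteristic polynomial to read off the algebraic multiplicities:
  χ_A(x) = (x - 1)^3*(x + 5)^2

Step 2 — compute geometric multiplicities via the rank-nullity identity g(λ) = n − rank(A − λI):
  rank(A − (-5)·I) = 4, so dim ker(A − (-5)·I) = n − 4 = 1
  rank(A − (1)·I) = 4, so dim ker(A − (1)·I) = n − 4 = 1

Summary:
  λ = -5: algebraic multiplicity = 2, geometric multiplicity = 1
  λ = 1: algebraic multiplicity = 3, geometric multiplicity = 1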